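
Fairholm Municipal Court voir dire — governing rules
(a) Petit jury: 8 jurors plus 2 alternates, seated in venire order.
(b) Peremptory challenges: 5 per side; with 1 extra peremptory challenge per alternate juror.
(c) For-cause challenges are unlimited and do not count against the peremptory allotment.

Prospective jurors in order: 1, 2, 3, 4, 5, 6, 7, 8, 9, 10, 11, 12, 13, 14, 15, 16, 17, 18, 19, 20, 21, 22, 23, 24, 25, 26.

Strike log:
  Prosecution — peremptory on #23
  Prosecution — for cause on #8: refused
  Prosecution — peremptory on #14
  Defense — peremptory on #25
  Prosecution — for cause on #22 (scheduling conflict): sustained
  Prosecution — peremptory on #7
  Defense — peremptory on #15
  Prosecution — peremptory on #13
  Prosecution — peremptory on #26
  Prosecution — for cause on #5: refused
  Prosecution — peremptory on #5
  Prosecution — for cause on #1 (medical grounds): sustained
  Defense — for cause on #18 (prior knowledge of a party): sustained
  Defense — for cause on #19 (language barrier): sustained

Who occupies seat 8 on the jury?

11

Removed: #1, #5, #7, #13, #14, #15, #18, #19, #22, #23, #25, #26. (#8 stays — for-cause denied.)
Filling seats in venire order through position 8: #2, #3, #4, #6, #8, #9, #10, #11.
So seat 8 is #11.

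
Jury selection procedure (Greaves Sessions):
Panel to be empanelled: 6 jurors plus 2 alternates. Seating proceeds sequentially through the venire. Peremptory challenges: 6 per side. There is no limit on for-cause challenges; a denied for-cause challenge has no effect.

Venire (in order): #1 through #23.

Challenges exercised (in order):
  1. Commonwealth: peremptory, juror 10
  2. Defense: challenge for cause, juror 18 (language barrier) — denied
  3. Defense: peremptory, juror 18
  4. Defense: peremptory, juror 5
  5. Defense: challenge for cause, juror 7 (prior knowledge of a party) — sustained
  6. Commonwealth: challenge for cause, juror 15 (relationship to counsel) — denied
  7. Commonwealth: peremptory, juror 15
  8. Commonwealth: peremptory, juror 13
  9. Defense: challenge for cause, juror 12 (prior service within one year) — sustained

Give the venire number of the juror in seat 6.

8

Removed: #5, #7, #10, #12, #13, #15, #18.
Seating in order: seats 1–6 → #1, #2, #3, #4, #6, #8; alternates → #9, #11.
So seat 6 is #8.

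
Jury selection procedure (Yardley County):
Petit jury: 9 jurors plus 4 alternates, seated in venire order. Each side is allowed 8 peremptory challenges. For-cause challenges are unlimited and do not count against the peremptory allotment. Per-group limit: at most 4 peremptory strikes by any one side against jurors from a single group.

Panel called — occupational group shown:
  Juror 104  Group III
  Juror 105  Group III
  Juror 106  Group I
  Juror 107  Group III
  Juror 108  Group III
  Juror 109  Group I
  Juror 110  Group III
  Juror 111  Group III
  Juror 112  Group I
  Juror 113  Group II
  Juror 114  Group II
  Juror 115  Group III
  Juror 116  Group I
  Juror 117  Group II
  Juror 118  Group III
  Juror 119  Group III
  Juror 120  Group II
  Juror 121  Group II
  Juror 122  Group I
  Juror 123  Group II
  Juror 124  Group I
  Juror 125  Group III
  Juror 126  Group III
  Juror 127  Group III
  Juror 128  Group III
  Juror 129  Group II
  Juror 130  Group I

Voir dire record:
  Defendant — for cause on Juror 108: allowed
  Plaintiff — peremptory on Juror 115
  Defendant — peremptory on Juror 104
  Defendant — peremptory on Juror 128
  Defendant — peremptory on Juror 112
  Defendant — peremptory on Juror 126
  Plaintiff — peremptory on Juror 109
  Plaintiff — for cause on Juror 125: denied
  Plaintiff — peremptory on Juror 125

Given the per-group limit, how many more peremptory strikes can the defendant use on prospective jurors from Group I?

Defendant peremptories so far: #104, #128, #112, #126 — 4 of 8 used, 4 left overall.
Against Group I: #112 — 1 used; per-group cap 4 leaves 3.
Binding limit: min(4, 3) = 3.

3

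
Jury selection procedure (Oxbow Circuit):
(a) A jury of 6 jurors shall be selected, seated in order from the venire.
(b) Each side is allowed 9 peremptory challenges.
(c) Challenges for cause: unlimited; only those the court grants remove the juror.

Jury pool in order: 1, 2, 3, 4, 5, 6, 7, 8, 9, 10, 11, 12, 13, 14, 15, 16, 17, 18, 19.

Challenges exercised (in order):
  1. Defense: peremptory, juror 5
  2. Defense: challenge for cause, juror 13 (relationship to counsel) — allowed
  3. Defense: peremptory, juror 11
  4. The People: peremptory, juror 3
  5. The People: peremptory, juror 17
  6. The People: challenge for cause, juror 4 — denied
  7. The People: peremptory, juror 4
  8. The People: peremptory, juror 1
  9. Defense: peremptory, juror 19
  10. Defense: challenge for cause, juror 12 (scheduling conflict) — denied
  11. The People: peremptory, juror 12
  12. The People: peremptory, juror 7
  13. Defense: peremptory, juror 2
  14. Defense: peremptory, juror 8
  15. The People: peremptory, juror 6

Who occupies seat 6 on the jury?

Removed: #1, #2, #3, #4, #5, #6, #7, #8, #11, #12, #13, #17, #19.
Filling seats in venire order through position 6: #9, #10, #14, #15, #16, #18.
So seat 6 is #18.

18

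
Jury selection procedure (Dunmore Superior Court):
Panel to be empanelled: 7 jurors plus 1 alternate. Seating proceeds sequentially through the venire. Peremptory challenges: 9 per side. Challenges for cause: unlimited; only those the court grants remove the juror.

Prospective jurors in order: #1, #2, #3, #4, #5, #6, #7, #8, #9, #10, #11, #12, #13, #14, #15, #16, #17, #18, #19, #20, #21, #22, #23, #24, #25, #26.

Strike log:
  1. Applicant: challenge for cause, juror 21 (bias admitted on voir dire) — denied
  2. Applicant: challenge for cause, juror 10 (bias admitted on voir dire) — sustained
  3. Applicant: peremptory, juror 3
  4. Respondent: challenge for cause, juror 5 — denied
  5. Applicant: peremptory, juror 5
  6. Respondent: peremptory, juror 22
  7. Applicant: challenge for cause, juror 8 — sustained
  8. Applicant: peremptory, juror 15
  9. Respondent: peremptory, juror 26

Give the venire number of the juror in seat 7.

11

Removed: #3, #5, #8, #10, #15, #22, #26. (#21 stays — for-cause denied.)
Seating in order: seats 1–7 → #1, #2, #4, #6, #7, #9, #11; alternates → #12.
So seat 7 is #11.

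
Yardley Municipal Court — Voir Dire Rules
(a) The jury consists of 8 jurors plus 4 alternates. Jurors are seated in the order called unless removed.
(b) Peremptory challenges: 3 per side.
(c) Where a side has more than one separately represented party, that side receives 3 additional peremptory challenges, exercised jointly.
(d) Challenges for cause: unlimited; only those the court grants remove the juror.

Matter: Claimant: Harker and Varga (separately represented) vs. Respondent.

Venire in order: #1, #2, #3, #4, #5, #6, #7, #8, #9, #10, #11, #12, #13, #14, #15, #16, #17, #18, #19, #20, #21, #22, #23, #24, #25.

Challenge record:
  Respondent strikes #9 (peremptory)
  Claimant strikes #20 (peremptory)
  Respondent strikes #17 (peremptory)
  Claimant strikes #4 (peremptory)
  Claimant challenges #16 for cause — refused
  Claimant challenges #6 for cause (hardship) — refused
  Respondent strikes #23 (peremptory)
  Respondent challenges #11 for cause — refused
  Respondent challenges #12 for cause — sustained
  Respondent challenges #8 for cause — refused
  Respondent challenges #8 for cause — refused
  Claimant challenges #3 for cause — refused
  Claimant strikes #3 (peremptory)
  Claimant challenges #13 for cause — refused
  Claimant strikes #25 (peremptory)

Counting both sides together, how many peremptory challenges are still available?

Claimant allotment: 3 base + 3 multi-party = 6. Respondent allotment: 3.
Claimant peremptories used: #20, #4, #3, #25 — 4 (for-cause on #16, #6, #3, #13 don't count).
Respondent peremptories used: #9, #17, #23 — 3 (for-cause on #11, #12, #8, #8 don't count).
Remaining: (6 − 4) + (3 − 3) = 2.

2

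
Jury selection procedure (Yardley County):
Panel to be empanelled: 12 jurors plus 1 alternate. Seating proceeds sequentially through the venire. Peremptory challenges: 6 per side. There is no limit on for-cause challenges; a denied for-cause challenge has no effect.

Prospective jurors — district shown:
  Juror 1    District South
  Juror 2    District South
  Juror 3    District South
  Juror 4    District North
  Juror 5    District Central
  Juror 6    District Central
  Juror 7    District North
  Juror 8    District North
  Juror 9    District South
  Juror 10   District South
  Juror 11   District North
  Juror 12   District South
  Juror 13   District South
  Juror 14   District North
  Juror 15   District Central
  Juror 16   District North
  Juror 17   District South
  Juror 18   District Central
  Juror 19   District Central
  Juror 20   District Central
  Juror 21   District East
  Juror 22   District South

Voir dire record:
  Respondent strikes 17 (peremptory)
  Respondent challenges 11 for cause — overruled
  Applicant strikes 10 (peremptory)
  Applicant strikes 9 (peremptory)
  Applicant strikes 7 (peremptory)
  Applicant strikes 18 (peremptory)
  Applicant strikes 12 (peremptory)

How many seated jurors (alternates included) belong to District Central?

4

Removed: #7, #9, #10, #12, #17, #18.
Seated (13 incl. alternates): #1, #2, #3, #4, #5, #6, #8, #11, #13, #14, #15, #16, #19.
Of those, in District Central: #5, #6, #15, #19 → 4.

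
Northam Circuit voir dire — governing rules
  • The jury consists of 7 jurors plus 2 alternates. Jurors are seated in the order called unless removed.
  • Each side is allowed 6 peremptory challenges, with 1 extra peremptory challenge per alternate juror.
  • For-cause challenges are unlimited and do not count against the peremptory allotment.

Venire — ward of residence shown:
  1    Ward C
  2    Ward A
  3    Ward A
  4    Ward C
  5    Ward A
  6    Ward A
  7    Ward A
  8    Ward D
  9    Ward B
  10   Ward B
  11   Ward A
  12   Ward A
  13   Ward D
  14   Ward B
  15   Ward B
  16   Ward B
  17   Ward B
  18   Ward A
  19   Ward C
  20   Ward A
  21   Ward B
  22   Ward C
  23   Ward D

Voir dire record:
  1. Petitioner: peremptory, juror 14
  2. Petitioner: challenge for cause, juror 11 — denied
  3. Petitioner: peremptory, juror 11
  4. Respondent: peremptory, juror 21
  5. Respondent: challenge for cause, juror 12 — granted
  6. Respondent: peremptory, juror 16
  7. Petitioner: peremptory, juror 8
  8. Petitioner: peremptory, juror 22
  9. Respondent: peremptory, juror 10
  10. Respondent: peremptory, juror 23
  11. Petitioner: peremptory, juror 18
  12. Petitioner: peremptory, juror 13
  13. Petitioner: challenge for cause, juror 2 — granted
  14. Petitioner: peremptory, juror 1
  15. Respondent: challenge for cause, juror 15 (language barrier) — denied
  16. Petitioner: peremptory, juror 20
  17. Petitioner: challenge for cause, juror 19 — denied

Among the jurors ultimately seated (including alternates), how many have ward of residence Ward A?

Removed: #1, #2, #8, #10, #11, #12, #13, #14, #16, #18, #20, #21, #22, #23.
Seated (9 incl. alternates): #3, #4, #5, #6, #7, #9, #15, #17, #19.
Of those, in Ward A: #3, #5, #6, #7 → 4.

4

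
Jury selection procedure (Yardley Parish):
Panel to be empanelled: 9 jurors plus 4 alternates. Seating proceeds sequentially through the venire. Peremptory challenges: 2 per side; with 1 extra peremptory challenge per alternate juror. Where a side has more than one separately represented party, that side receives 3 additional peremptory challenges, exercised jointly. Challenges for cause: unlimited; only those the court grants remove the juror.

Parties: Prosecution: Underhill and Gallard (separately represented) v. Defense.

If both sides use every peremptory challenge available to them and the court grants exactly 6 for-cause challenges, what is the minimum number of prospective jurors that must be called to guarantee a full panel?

34

Seats to fill: 9 + 4 alternates = 13.
Peremptories — Prosecution: 2 + 1×4 + 3 = 9; Defense: 2 + 1×4 = 6; total 15.
For-cause removals: 6.
Minimum venire: 13 + 15 + 6 = 34.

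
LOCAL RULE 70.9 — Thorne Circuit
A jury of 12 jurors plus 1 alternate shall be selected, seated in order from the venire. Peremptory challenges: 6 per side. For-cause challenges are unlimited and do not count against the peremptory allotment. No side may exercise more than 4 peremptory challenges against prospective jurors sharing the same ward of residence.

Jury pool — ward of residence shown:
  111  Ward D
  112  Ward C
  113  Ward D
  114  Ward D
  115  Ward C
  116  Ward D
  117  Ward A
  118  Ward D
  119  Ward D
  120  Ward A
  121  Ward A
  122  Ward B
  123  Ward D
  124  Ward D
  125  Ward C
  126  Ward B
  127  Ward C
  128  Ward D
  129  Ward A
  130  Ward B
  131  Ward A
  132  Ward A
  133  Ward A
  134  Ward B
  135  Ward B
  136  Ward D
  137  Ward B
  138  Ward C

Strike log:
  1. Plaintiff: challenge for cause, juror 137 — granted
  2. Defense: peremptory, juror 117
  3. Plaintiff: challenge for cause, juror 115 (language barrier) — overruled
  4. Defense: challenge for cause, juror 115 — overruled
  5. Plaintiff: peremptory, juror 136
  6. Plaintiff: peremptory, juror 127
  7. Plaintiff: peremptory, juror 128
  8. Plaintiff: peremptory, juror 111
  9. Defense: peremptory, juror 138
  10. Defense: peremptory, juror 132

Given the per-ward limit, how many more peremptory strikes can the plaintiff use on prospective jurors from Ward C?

Plaintiff peremptories so far: #136, #127, #128, #111 — 4 of 6 used, 2 left overall.
Against Ward C: #127 — 1 used; per-ward cap 4 leaves 3.
Binding limit: min(2, 3) = 2.

2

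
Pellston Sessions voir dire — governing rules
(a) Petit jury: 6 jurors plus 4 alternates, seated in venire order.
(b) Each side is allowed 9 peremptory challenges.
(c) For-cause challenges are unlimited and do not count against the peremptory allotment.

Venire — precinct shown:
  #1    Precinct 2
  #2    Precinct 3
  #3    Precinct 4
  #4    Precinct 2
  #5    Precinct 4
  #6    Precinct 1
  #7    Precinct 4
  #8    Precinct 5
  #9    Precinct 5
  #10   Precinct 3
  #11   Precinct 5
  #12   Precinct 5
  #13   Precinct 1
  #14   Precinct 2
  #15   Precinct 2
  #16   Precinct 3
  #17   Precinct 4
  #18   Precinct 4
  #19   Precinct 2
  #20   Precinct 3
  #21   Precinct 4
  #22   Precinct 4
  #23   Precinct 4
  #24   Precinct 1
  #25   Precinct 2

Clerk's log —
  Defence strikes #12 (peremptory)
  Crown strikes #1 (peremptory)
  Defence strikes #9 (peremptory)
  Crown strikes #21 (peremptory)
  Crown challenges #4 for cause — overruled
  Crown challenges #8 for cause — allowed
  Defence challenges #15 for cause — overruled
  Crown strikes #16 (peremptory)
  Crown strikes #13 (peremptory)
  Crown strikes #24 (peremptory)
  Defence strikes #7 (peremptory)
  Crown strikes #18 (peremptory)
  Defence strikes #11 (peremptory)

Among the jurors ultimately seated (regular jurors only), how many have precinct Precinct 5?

Removed: #1, #7, #8, #9, #11, #12, #13, #16, #18, #21, #24.
Seated jurors 1–6: #2, #3, #4, #5, #6, #10 (alternates #14, #15, #17, #19 not counted).
None of those are in Precinct 5 → 0.

0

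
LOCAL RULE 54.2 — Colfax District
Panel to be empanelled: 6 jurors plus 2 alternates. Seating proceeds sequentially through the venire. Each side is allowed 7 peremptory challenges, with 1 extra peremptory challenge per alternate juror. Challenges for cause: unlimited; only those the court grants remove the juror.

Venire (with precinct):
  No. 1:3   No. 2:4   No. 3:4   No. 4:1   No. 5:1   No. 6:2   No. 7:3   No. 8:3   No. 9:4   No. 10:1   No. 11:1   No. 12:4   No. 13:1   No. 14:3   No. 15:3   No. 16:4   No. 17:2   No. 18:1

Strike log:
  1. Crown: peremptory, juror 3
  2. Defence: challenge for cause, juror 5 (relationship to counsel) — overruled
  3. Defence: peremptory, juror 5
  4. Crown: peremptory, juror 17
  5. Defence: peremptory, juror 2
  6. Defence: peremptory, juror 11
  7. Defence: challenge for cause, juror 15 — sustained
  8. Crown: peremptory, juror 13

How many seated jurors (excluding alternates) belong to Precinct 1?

Removed: #2, #3, #5, #11, #13, #15, #17.
Seated jurors 1–6: #1, #4, #6, #7, #8, #9 (alternates #10, #12 not counted).
Of those, in Precinct 1: #4 → 1.

1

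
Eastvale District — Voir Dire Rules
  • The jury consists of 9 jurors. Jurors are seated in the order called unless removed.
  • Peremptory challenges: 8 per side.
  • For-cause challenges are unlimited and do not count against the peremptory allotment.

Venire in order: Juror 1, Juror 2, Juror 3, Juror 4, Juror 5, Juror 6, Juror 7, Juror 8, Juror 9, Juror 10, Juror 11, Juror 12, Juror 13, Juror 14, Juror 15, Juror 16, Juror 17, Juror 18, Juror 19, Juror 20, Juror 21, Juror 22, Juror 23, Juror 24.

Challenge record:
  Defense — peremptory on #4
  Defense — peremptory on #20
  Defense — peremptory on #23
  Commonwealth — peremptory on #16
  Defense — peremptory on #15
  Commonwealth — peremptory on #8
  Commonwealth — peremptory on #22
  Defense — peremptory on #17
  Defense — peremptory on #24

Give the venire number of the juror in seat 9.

Removed: #4, #8, #15, #16, #17, #20, #22, #23, #24.
Seating in order: seats 1–9 → #1, #2, #3, #5, #6, #7, #9, #10, #11.
So seat 9 is #11.

11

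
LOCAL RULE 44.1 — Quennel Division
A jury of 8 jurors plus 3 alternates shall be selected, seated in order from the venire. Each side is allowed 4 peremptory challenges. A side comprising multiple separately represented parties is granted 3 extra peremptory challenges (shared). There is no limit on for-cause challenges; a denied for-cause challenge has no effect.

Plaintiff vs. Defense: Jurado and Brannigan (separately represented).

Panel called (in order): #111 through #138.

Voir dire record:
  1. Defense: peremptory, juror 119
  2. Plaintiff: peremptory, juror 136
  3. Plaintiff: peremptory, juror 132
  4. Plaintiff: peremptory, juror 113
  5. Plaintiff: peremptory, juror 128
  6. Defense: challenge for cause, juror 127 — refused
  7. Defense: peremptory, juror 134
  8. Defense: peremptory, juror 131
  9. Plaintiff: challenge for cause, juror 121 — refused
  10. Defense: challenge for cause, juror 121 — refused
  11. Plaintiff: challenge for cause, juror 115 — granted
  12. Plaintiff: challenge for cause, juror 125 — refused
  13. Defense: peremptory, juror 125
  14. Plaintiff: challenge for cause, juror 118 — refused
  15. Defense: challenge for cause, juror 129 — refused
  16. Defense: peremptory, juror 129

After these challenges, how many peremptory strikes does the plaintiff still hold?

0

Plaintiff allotment: 4.
Plaintiff peremptories used: #136, #132, #113, #128 — 4 (for-cause on #121, #115, #125, #118 don't count).
Remaining: 4 − 4 = 0.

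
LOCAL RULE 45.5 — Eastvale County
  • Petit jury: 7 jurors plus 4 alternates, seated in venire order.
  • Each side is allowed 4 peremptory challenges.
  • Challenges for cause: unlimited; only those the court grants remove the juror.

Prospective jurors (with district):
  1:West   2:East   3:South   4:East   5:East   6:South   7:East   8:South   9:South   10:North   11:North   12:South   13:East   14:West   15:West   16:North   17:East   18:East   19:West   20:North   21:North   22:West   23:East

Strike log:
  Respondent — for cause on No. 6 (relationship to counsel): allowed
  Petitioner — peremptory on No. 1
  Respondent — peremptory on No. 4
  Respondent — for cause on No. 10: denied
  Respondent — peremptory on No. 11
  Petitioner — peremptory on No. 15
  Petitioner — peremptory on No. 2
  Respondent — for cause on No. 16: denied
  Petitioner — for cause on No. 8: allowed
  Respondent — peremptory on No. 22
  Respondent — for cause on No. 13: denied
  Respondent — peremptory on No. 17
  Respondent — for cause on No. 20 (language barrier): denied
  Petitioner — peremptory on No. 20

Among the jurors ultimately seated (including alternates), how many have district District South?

3

Removed: #1, #2, #4, #6, #8, #11, #15, #17, #20, #22.
Seated (11 incl. alternates): #3, #5, #7, #9, #10, #12, #13, #14, #16, #18, #19.
Of those, in District South: #3, #9, #12 → 3.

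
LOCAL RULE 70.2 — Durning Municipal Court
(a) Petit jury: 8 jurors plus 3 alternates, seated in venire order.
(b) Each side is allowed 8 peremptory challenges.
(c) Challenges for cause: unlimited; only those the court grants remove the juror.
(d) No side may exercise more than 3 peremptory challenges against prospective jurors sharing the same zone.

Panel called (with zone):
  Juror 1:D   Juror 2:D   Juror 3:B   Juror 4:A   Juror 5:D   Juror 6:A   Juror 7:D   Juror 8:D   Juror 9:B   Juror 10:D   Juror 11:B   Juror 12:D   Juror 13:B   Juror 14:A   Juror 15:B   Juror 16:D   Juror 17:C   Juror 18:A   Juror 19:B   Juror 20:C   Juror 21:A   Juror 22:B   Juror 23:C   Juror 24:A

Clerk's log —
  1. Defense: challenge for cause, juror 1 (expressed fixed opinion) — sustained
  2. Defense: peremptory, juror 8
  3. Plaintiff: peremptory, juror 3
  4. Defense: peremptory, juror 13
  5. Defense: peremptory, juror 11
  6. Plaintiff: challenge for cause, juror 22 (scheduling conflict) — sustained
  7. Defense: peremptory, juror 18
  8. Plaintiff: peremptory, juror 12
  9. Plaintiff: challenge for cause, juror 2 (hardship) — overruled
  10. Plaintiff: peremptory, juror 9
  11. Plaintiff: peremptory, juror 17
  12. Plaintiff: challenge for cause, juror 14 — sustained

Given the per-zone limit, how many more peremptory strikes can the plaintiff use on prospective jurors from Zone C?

Plaintiff peremptories so far: #3, #12, #9, #17 — 4 of 8 used, 4 left overall.
Against Zone C: #17 — 1 used; per-zone cap 3 leaves 2.
Binding limit: min(4, 2) = 2.

2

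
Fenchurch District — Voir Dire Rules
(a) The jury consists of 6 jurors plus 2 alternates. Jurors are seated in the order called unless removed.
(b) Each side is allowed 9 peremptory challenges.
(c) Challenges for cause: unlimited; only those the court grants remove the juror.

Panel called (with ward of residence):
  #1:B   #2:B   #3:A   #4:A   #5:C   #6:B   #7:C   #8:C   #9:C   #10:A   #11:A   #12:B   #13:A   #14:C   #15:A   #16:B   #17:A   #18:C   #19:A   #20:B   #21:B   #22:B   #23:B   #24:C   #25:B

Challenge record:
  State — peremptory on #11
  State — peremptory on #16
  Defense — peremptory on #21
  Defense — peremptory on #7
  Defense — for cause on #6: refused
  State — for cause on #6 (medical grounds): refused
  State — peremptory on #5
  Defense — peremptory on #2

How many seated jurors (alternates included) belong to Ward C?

2

Removed: #2, #5, #7, #11, #16, #21.
Seated (8 incl. alternates): #1, #3, #4, #6, #8, #9, #10, #12.
Of those, in Ward C: #8, #9 → 2.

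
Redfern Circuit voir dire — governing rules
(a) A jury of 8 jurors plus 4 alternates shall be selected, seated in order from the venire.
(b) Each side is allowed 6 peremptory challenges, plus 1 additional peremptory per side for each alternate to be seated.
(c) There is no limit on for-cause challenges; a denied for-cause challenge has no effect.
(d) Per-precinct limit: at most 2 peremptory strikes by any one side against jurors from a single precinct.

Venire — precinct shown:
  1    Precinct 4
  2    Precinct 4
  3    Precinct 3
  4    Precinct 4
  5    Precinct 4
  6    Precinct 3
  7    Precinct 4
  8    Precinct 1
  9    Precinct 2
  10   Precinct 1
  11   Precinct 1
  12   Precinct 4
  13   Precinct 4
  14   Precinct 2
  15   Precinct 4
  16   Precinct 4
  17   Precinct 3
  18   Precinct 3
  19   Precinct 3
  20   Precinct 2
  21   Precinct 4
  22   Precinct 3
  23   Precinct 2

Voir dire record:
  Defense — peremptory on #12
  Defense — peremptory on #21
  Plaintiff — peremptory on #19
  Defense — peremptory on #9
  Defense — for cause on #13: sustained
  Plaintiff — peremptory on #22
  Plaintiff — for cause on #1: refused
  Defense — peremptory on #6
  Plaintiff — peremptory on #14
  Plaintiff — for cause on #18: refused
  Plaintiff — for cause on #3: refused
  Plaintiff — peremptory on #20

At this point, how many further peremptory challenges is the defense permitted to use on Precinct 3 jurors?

Defense peremptories so far: #12, #21, #9, #6 — 4 of 10 used, 6 left overall.
Against Precinct 3: #6 — 1 used; per-precinct cap 2 leaves 1.
Binding limit: min(6, 1) = 1.

1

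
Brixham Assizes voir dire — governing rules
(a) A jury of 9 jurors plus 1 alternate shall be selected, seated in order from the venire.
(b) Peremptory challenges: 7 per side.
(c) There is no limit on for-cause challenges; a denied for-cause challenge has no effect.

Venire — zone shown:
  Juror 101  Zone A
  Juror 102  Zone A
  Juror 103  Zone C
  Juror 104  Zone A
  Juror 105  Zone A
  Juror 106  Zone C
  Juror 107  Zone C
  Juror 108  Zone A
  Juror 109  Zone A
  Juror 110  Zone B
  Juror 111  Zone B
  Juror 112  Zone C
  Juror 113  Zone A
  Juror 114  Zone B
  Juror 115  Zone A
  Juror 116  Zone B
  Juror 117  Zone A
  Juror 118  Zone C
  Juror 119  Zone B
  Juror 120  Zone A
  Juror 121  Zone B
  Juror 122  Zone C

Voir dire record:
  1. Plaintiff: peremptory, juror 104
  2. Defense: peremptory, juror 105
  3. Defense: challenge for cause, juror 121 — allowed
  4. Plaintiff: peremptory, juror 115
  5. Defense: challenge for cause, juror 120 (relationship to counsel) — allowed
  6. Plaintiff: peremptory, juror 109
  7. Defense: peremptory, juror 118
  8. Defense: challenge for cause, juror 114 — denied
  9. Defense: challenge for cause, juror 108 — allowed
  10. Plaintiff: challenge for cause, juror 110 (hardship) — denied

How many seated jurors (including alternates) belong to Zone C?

4

Removed: #104, #105, #108, #109, #115, #118, #120, #121.
Seated (10 incl. alternates): #101, #102, #103, #106, #107, #110, #111, #112, #113, #114.
Of those, in Zone C: #103, #106, #107, #112 → 4.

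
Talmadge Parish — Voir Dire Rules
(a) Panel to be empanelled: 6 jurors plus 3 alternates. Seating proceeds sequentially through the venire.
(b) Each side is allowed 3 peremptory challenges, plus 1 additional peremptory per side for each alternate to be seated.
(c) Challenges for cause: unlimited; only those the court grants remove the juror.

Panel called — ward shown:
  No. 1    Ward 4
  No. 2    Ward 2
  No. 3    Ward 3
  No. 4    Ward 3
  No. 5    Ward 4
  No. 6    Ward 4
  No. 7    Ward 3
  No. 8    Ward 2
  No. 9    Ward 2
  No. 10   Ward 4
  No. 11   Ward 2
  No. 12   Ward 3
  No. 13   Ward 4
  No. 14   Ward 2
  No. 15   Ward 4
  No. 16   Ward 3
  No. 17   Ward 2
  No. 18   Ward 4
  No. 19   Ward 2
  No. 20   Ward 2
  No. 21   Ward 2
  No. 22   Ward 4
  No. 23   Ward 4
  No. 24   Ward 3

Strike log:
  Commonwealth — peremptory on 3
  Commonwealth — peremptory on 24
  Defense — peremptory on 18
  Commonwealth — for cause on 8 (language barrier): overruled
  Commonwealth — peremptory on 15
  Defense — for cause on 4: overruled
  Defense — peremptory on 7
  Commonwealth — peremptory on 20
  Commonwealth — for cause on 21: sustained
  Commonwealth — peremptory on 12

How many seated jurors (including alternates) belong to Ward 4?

Removed: #3, #7, #12, #15, #18, #20, #21, #24.
Seated (9 incl. alternates): #1, #2, #4, #5, #6, #8, #9, #10, #11.
Of those, in Ward 4: #1, #5, #6, #10 → 4.

4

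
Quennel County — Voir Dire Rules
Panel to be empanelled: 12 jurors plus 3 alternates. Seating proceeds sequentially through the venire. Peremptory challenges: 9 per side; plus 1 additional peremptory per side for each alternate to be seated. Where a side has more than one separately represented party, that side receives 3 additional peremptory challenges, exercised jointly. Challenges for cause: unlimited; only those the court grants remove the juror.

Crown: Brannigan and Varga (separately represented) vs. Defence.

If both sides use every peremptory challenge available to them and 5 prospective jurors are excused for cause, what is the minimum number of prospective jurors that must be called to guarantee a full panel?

Seats to fill: 12 + 3 alternates = 15.
Peremptories — Crown: 9 + 1×3 + 3 = 15; Defence: 9 + 1×3 = 12; total 27.
For-cause removals: 5.
Minimum venire: 15 + 27 + 5 = 47.

47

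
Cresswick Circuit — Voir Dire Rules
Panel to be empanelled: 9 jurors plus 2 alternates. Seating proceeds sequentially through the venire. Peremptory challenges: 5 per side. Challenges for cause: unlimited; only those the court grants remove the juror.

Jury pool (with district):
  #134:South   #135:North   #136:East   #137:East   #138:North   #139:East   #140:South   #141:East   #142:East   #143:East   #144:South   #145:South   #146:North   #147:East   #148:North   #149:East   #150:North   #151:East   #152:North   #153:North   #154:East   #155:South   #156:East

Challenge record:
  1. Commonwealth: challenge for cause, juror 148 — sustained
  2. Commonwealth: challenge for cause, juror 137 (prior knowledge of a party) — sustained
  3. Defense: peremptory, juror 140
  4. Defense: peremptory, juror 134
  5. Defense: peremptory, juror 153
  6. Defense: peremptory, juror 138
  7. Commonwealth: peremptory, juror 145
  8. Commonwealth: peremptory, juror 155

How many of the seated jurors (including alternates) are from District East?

7

Removed: #134, #137, #138, #140, #145, #148, #153, #155.
Seated (11 incl. alternates): #135, #136, #139, #141, #142, #143, #144, #146, #147, #149, #150.
Of those, in District East: #136, #139, #141, #142, #143, #147, #149 → 7.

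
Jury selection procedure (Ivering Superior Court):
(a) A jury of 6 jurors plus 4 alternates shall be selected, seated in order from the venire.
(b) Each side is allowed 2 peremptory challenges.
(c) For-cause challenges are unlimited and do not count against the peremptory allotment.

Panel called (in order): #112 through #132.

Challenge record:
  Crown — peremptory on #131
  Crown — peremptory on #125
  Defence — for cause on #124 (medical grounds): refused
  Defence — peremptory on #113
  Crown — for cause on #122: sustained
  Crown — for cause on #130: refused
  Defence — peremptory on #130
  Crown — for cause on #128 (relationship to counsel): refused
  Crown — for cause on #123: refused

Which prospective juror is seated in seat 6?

118

Removed: #113, #122, #125, #130, #131. (#123, #124, #128 stay — for-cause denied.)
Seating in order: seats 1–6 → #112, #114, #115, #116, #117, #118; alternates → #119, #120, #121, #123.
So seat 6 is #118.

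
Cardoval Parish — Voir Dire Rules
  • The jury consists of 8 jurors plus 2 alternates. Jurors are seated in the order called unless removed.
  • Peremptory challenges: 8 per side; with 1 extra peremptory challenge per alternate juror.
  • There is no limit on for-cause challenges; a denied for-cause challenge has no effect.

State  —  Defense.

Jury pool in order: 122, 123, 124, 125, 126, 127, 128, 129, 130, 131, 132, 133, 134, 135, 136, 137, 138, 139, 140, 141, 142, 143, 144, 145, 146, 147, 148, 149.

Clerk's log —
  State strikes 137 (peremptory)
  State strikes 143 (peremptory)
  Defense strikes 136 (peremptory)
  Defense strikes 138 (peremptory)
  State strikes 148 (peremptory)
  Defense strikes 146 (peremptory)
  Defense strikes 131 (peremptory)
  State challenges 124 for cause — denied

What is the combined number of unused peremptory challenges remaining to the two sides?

13

State allotment: 8 base + 1 × 2 alternates = 10. Defense allotment: 8 base + 1 × 2 alternates = 10.
State peremptories used: #137, #143, #148 — 3 (the for-cause on #124 doesn't count).
Defense peremptories used: #136, #138, #146, #131 — 4.
Remaining: (10 − 3) + (10 − 4) = 13.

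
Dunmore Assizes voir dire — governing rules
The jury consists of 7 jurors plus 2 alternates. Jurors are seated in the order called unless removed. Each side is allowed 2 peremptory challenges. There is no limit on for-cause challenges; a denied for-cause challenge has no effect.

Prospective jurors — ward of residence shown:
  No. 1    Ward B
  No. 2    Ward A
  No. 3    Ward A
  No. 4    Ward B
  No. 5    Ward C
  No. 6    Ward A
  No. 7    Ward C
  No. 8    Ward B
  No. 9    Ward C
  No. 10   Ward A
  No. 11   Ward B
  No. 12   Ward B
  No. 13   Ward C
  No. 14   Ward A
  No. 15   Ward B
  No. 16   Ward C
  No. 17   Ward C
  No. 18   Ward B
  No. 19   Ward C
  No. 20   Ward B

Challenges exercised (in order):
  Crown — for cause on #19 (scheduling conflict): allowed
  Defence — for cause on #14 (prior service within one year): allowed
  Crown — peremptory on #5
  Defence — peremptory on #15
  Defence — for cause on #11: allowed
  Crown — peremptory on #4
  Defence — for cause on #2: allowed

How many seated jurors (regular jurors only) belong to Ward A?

Removed: #2, #4, #5, #11, #14, #15, #19.
Seated jurors 1–7: #1, #3, #6, #7, #8, #9, #10 (alternates #12, #13 not counted).
Of those, in Ward A: #3, #6, #10 → 3.

3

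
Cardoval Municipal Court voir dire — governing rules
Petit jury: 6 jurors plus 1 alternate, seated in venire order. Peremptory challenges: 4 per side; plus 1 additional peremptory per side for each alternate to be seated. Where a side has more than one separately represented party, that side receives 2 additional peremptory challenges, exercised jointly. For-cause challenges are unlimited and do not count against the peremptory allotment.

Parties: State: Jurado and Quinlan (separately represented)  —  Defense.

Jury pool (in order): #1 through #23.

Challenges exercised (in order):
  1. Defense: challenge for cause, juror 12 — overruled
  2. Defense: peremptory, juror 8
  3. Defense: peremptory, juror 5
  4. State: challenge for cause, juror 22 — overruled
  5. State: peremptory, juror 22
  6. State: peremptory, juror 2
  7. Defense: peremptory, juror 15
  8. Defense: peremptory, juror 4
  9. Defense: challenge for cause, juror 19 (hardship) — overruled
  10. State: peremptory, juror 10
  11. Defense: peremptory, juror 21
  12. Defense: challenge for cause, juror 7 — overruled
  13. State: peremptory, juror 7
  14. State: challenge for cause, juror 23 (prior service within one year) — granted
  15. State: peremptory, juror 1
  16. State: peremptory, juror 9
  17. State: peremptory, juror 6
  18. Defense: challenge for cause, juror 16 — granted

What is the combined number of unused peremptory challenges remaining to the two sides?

State allotment: 4 base + 1 × 1 alternate + 2 multi-party = 7. Defense allotment: 4 base + 1 × 1 alternate = 5.
State peremptories used: #22, #2, #10, #7, #1, #9, #6 — 7 (for-cause on #22, #23 don't count).
Defense peremptories used: #8, #5, #15, #4, #21 — 5 (for-cause on #12, #19, #7, #16 don't count).
Remaining: (7 − 7) + (5 − 5) = 0.

0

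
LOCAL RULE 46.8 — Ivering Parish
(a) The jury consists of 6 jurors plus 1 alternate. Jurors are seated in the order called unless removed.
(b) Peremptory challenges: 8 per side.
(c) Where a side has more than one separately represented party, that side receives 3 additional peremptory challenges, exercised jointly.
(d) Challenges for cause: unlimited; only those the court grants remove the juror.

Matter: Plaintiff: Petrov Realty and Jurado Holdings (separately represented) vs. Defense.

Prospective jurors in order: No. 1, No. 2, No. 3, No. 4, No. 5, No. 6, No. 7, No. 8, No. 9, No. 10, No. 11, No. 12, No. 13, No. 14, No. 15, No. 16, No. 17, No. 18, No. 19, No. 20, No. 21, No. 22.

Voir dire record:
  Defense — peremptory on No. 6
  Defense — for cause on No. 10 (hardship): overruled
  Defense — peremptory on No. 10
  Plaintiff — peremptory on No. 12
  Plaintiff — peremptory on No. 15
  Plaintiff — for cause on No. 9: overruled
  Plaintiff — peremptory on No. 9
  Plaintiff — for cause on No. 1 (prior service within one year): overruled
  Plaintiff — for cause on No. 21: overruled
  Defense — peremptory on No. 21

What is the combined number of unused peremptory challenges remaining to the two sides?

13

Plaintiff allotment: 8 base + 3 multi-party = 11. Defense allotment: 8.
Plaintiff peremptories used: #12, #15, #9 — 3 (for-cause on #9, #1, #21 don't count).
Defense peremptories used: #6, #10, #21 — 3 (the for-cause on #10 doesn't count).
Remaining: (11 − 3) + (8 − 3) = 13.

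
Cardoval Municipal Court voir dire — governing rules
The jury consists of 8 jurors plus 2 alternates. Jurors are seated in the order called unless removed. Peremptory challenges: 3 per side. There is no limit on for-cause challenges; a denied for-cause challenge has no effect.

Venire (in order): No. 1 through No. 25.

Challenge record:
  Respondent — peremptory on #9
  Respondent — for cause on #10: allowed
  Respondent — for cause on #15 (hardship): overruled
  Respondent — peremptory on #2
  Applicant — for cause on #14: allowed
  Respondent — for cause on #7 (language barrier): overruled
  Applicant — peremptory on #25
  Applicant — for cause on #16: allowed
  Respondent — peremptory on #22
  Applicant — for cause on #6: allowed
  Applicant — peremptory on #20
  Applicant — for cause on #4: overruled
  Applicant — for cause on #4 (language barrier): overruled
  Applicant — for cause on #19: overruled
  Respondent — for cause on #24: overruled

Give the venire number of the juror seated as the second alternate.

Removed: #2, #6, #9, #10, #14, #16, #20, #22, #25. (#4, #7, #15, #19, #24 stay — for-cause denied.)
Seating in order: seats 1–8 → #1, #3, #4, #5, #7, #8, #11, #12; alternates → #13, #15.
So alternate 2 is #15.

15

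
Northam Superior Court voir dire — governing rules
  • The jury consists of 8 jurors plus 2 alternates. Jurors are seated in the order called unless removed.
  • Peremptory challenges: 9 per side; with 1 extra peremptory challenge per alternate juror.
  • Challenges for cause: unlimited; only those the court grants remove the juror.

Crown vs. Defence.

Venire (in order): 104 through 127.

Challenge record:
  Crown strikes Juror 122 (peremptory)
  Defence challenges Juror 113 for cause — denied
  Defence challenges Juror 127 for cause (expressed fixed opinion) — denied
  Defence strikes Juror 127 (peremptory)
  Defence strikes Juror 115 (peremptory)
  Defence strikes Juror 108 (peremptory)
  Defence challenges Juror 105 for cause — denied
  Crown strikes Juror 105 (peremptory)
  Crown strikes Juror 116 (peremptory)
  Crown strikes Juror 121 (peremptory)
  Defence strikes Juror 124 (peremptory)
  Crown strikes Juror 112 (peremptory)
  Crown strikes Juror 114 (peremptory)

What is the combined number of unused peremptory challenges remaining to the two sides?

Crown allotment: 9 base + 1 × 2 alternates = 11. Defence allotment: 9 base + 1 × 2 alternates = 11.
Crown peremptories used: #122, #105, #116, #121, #112, #114 — 6.
Defence peremptories used: #127, #115, #108, #124 — 4 (for-cause on #113, #127, #105 don't count).
Remaining: (11 − 6) + (11 − 4) = 12.

12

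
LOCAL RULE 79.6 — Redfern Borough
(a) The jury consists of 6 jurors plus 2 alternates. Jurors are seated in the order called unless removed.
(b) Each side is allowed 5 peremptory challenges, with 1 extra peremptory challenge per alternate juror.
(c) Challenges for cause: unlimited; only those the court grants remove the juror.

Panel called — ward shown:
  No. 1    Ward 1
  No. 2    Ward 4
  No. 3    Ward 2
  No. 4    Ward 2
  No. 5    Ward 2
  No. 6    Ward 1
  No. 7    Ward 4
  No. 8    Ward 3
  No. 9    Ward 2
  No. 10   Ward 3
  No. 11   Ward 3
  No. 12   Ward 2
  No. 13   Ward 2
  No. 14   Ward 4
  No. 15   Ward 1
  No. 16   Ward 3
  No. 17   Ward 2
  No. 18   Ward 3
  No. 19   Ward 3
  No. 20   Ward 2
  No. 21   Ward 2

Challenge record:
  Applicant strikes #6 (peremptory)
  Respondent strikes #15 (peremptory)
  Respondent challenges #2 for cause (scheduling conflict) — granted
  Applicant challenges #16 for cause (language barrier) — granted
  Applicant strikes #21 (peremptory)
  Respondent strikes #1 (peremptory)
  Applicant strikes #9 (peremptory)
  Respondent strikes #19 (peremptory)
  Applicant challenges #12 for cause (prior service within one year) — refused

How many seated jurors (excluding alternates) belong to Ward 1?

Removed: #1, #2, #6, #9, #15, #16, #19, #21.
Seated jurors 1–6: #3, #4, #5, #7, #8, #10 (alternates #11, #12 not counted).
None of those are in Ward 1 → 0.

0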